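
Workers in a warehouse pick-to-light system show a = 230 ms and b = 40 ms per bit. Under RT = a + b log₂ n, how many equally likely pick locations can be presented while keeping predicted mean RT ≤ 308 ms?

Set 230 + 40·log₂ n ≤ 308 → log₂ n ≤ (308 − 230)/40 = 1.9500.
So n ≤ 2^1.9500 = 3.864; the largest integer n is 3.

3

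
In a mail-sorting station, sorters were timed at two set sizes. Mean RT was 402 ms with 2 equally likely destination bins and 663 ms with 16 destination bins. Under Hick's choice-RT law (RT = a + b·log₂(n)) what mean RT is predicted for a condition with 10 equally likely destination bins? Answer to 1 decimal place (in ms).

604.0 ms

With log₂ n on the abscissa the relation is linear; from the two conditions:
  b = (663 − 402) / (log₂ 16 − log₂ 2) = 261 / (4 − 1) = 87.000 ms/bit
  a = 402 − 87.000 × 1 = 315.000 ms
Then RT(10) = 315.000 + 87.000 × log₂ 10 = 315.000 + 87.000 × 3.3219 ≈ 604.008 ms.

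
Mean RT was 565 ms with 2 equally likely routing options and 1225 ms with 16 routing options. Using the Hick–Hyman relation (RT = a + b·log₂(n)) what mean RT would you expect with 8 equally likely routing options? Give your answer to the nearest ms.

1005 ms

Solve the two-equation system in a and b:
  b = (1225 − 565) / (log₂ 16 − log₂ 2) = 660 / (4 − 1) = 220 ms/bit
  a = 565 − 220 × 1 = 345 ms
Then RT(8) = 345 + 220 × log₂ 8 = 345 + 220 × 3 ≈ 1005.000 ms.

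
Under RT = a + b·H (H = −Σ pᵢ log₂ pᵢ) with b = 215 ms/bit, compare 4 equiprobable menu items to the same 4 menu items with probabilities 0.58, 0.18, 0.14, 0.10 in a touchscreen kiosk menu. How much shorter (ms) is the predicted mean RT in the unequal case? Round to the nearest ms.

Equiprobable entropy H₀ = log₂ 4 = 2.0000 bits.
Skewed entropy H = −Σ pᵢ log₂ pᵢ = 1.6304 bits.
ΔRT = b·(H₀ − H) = 215 × 0.3696 = 79.46 ms.

79 ms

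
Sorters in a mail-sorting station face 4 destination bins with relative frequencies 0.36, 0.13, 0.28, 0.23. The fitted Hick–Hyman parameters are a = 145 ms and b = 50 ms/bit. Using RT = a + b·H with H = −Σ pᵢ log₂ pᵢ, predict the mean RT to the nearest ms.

241 ms

H = 0.36·log₂(1/0.36) + 0.13·log₂(1/0.13) + 0.28·log₂(1/0.28) + 0.23·log₂(1/0.23) = 1.9151 bits.
RT = 145 + 50 × 1.9151 = 240.76 ms.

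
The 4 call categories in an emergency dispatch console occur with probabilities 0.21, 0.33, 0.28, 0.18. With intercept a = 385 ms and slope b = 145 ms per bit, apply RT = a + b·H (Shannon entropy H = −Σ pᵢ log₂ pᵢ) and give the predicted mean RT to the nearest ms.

669 ms

Entropy contributions −pᵢ log₂ pᵢ: 0.4728, 0.5278, 0.5142, 0.4453; sum H = 1.9602 bits.
RT = a + bH = 385 + 145·1.9602 = 669.23 ms.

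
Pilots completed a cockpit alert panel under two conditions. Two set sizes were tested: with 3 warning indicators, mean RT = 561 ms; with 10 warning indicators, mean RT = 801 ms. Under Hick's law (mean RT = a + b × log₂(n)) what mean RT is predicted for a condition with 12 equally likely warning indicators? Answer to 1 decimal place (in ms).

837.3 ms

Fit slope and intercept:
  b = (801 − 561) / (log₂ 10 − log₂ 3) = 240 / (3.3219 − 1.5850) = 138.172 ms/bit
  a = 561 − 138.172 × 1.5850 = 342.003 ms
Then RT(12) = 342.003 + 138.172 × log₂ 12 = 342.003 + 138.172 × 3.5850 ≈ 837.344 ms.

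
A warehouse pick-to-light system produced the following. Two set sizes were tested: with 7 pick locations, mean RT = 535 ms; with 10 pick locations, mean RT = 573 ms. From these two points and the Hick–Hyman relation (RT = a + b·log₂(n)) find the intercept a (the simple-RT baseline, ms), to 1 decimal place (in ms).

327.7 ms

b = (RT₂ − RT₁)/(log₂ n₂ − log₂ n₁) = (573 − 535)/(3.3219 − 2.8074) = 73.848 ms/bit.
a = RT₁ − b·log₂ n₁ = 535 − 73.848 × 2.8074 = 327.684 ms.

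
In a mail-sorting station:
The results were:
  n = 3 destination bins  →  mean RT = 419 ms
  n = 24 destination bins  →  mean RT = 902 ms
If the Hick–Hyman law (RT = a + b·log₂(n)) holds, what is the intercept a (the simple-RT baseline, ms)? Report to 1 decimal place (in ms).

163.8 ms

b = (RT₂ − RT₁)/(log₂ n₂ − log₂ n₁) = (902 − 419)/(4.5850 − 1.5850) = 161.000 ms/bit.
a = RT₁ − b·log₂ n₁ = 419 − 161.000 × 1.5850 = 163.821 ms.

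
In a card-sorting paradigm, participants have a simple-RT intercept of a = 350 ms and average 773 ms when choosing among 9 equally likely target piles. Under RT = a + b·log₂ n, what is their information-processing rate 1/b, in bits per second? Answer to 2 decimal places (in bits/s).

7.49 bits/s

Choice component = 773 − 350 = 423 ms over log₂(9) = 3.1699 bits.
b = 423 / 3.1699 = 133.442 ms/bit, so 1/b = 7.494 bits/s.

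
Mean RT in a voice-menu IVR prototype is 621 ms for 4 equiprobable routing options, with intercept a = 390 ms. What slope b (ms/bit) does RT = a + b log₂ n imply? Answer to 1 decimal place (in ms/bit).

log₂(4) = 2 bits.
b = (RT − a)/log₂ n = (621 − 390) / 2 = 115.500 ms/bit.

115.5 ms/bit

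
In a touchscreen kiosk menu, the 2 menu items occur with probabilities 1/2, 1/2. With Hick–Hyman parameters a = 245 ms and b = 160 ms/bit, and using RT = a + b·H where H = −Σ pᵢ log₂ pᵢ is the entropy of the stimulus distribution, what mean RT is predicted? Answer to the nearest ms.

H = −Σ pᵢ log₂ pᵢ = 0.5·1 + 0.5·1 = 1.000 bits.
RT = 245 + 160 × 1.000 = 405.00 ms.

405 ms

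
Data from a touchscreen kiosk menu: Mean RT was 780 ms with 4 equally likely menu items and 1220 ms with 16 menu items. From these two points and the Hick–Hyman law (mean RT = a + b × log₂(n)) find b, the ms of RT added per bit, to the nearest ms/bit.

Slope: b = (1220 − 780) / (log₂ 16 − log₂ 4) = 440/2.0000 = 220 ms/bit.

220 ms/bit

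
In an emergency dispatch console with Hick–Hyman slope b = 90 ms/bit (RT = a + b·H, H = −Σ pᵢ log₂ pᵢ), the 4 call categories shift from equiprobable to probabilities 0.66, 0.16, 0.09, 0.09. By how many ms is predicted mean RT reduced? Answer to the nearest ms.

50 ms

Equiprobable entropy H₀ = log₂ 4 = 2.0000 bits.
Skewed entropy H = −Σ pᵢ log₂ pᵢ = 1.4440 bits.
ΔRT = b·(H₀ − H) = 90 × 0.5560 = 50.04 ms.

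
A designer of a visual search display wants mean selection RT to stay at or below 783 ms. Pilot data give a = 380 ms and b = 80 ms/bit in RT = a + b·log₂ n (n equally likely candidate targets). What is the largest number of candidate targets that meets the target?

Information budget: (783 − 380)/80 = 5.0375 bits, so n ≤ 2^5.0375 = 32.843 → at most 32.

32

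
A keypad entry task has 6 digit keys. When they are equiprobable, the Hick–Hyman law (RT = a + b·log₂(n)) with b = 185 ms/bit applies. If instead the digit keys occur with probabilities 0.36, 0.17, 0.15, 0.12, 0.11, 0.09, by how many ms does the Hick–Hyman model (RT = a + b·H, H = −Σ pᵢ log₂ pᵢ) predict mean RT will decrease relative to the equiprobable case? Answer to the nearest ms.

The RT saving is b·ΔH. Equiprobable H₀ = log₂(6) = 2.5850 bits; with the given probabilities H = 2.4058 bits.
b·(H₀ − H) = 185 × (2.5850 − 2.4058) = 33.15 ms.

33 ms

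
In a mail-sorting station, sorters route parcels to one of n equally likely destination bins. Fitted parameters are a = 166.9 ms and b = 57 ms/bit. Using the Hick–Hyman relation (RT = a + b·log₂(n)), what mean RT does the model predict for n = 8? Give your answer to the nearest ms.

338 ms

log₂(8) = 3 bits, so RT = 166.9 + 57 × 3 ≈ 337.900 ms.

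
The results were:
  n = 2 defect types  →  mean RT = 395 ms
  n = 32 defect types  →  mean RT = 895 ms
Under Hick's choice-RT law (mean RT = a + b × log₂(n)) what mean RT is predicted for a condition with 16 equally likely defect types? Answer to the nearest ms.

With log₂ n on the abscissa the relation is linear; from the two conditions:
  b = (895 − 395) / (log₂ 32 − log₂ 2) = 500 / (5 − 1) = 125 ms/bit
  a = 395 − 125 × 1 = 270 ms
Then RT(16) = 270 + 125 × log₂ 16 = 270 + 125 × 4 ≈ 770.000 ms.

770 ms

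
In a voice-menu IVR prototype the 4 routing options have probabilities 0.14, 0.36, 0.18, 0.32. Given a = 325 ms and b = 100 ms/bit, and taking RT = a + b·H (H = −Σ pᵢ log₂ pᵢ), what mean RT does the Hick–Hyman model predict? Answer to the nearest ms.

H = 0.14·log₂(1/0.14) + 0.36·log₂(1/0.36) + 0.18·log₂(1/0.18) + 0.32·log₂(1/0.32) = 1.8991 bits.
RT = 325 + 100 × 1.8991 = 514.91 ms.

515 ms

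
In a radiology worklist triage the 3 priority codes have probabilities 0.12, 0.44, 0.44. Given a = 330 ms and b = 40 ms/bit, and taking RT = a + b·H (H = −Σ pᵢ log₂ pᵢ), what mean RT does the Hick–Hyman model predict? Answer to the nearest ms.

386 ms

Entropy contributions −pᵢ log₂ pᵢ: 0.3671, 0.5211, 0.5211; sum H = 1.4094 bits.
RT = a + bH = 330 + 40·1.4094 = 386.37 ms.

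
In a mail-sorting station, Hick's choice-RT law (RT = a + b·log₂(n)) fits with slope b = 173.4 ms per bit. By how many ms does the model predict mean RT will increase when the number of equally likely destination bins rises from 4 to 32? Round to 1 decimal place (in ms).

ΔRT = (a + b log₂ n₂) − (a + b log₂ n₁) = b·(log₂ n₂ − log₂ n₁).
log₂(32) − log₂(4) = log₂(32/4) = log₂(8) = 3.
ΔRT = 173.4 × 3.0000 = 520.200 ms.

520.2 ms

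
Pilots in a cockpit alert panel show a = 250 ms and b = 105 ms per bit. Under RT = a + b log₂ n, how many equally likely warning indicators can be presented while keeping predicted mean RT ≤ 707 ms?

20

Information budget: (707 − 250)/105 = 4.3524 bits, so n ≤ 2^4.3524 = 20.427 → at most 20.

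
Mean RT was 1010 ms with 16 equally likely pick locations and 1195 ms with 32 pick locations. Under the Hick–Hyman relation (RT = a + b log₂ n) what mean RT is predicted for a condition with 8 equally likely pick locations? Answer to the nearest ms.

825 ms

Fit slope and intercept:
  b = (1195 − 1010) / (log₂ 32 − log₂ 16) = 185 / (5 − 4) = 185 ms/bit
  a = 1010 − 185 × 4 = 270 ms
Then RT(8) = 270 + 185 × log₂ 8 = 270 + 185 × 3 ≈ 825.000 ms.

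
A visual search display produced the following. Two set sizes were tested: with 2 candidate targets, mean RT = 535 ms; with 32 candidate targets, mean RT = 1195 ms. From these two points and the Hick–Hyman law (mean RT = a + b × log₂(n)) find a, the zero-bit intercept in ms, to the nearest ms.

b = (RT₂ − RT₁)/(log₂ n₂ − log₂ n₁) = (1195 − 535)/(5 − 1) = 165 ms/bit.
a = RT₁ − b·log₂ n₁ = 535 − 165 × 1 = 370.000 ms.

370 ms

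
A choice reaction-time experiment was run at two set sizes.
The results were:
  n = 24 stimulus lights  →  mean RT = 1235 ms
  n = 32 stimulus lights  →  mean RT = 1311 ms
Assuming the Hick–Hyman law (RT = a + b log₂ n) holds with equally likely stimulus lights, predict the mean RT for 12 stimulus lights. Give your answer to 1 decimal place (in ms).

Solve the two-equation system in a and b:
  b = (1311 − 1235) / (log₂ 32 − log₂ 24) = 76 / (5 − 4.5850) = 183.116 ms/bit
  a = 1235 − 183.116 × 4.5850 = 395.420 ms
Then RT(12) = 395.420 + 183.116 × log₂ 12 = 395.420 + 183.116 × 3.5850 ≈ 1051.884 ms.

1051.9 ms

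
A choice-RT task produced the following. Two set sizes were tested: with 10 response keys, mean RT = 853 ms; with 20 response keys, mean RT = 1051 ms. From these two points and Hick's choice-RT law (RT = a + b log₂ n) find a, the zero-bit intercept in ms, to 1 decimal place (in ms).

195.3 ms

b = (RT₂ − RT₁)/(log₂ n₂ − log₂ n₁) = (1051 − 853)/(4.3219 − 3.3219) = 198.000 ms/bit.
a = RT₁ − b·log₂ n₁ = 853 − 198.000 × 3.3219 = 195.258 ms.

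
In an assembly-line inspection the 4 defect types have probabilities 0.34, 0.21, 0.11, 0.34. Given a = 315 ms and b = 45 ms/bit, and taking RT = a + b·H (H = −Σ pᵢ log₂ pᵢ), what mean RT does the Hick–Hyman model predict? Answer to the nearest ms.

H = 0.34·log₂(1/0.34) + 0.21·log₂(1/0.21) + 0.11·log₂(1/0.11) + 0.34·log₂(1/0.34) = 1.8815 bits.
RT = 315 + 45 × 1.8815 = 399.67 ms.

400 ms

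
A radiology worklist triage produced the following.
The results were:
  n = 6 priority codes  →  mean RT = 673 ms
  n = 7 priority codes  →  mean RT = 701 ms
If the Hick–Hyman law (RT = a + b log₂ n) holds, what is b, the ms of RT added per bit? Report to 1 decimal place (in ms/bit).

125.9 ms/bit

Slope: b = (701 − 673) / (log₂ 7 − log₂ 6) = 28/0.2224 = 125.904 ms/bit.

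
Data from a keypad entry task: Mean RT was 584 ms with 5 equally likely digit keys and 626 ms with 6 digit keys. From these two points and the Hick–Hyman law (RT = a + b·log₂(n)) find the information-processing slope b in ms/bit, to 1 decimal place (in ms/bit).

159.7 ms/bit

b = (RT₂ − RT₁)/(log₂ n₂ − log₂ n₁) = (626 − 584)/(2.5850 − 2.3219) = 159.675 ms/bit.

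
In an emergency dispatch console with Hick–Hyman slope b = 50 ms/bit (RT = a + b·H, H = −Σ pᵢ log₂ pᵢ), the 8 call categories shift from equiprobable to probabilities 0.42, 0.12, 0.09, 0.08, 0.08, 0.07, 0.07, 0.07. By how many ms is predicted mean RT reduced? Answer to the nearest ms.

20 ms

Equiprobable entropy H₀ = log₂ 8 = 3.0000 bits.
Skewed entropy H = −Σ pᵢ log₂ pᵢ = 2.5940 bits.
ΔRT = b·(H₀ − H) = 50 × 0.4060 = 20.30 ms.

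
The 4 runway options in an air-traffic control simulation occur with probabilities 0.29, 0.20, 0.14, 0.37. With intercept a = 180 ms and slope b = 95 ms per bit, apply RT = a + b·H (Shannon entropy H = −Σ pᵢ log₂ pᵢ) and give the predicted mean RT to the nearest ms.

361 ms

H = 0.29·log₂(1/0.29) + 0.20·log₂(1/0.20) + 0.14·log₂(1/0.14) + 0.37·log₂(1/0.37) = 1.9101 bits.
RT = 180 + 95 × 1.9101 = 361.46 ms.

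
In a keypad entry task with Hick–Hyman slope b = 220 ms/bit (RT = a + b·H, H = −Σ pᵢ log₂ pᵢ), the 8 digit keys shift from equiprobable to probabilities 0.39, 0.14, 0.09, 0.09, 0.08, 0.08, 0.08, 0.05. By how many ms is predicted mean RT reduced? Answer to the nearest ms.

The RT saving is b·ΔH. Equiprobable H₀ = log₂(8) = 3.0000 bits; with the given probabilities H = 2.6428 bits.
b·(H₀ − H) = 220 × (3.0000 − 2.6428) = 78.58 ms.

79 ms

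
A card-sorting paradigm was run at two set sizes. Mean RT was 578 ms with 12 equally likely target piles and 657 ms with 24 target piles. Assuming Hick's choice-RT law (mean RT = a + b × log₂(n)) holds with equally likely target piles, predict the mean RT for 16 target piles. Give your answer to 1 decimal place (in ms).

610.8 ms

RT is linear in log₂ n, so two points fix the line:
  b = (657 − 578) / (log₂ 24 − log₂ 12) = 79 / (4.5850 − 3.5850) = 79.000 ms/bit
  a = 578 − 79.000 × 3.5850 = 294.788 ms
Then RT(16) = 294.788 + 79.000 × log₂ 16 = 294.788 + 79.000 × 4 ≈ 610.788 ms.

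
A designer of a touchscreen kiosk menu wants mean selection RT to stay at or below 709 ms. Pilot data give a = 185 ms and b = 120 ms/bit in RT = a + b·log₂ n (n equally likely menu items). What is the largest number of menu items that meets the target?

120·log₂ n ≤ 709 − 185 = 524, giving log₂ n ≤ 4.3667 and n ≤ 20.630. The largest whole number is 20.

20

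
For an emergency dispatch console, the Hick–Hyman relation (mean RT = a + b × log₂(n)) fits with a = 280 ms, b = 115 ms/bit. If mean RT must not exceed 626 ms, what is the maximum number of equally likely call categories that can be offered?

8

Set 280 + 115·log₂ n ≤ 626 → log₂ n ≤ (626 − 280)/115 = 3.0087.
So n ≤ 2^3.0087 = 8.048; the largest integer n is 8.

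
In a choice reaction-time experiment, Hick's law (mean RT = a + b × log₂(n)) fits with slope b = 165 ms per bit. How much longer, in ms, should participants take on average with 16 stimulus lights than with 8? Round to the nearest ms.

165 ms

The intercept a cancels: ΔRT = b·(log₂ n₂ − log₂ n₁) = b·log₂(n₂/n₁).
log₂(16) − log₂(8) = log₂(16/8) = log₂(2) = 1.
ΔRT = 165 × 1.0000 = 165.000 ms.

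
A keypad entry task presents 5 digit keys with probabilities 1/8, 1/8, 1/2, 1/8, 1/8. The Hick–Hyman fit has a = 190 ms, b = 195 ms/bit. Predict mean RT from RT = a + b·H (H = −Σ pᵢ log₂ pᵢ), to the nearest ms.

580 ms

Each term −pᵢ log₂ pᵢ: 0.125·3 + 0.125·3 + 0.5·1 + 0.125·3 + 0.125·3; summed, H = 2.000 bits.
Mean RT = a + bH = 190 + 195·2.000 = 580.00 ms.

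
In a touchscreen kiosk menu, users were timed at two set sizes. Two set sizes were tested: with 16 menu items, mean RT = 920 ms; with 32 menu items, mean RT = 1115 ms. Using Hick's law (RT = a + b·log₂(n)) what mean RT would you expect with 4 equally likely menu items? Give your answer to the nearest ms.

RT is linear in log₂ n, so two points fix the line:
  b = (1115 − 920) / (log₂ 32 − log₂ 16) = 195 / (5 − 4) = 195 ms/bit
  a = 920 − 195 × 4 = 140 ms
Then RT(4) = 140 + 195 × log₂ 4 = 140 + 195 × 2 ≈ 530.000 ms.

530 ms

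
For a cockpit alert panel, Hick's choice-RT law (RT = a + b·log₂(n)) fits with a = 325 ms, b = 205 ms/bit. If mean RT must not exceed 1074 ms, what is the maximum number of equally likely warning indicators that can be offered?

205·log₂ n ≤ 1074 − 325 = 749, giving log₂ n ≤ 3.6537 and n ≤ 12.585. The largest whole number is 12.

12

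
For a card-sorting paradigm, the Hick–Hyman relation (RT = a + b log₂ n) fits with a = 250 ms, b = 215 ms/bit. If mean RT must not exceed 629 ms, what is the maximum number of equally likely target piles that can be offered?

215·log₂ n ≤ 629 − 250 = 379, giving log₂ n ≤ 1.7628 and n ≤ 3.394. The largest whole number is 3.

3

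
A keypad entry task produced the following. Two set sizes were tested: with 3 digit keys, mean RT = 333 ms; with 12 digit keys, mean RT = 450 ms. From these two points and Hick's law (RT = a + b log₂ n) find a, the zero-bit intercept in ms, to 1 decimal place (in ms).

b = (RT₂ − RT₁)/(log₂ n₂ − log₂ n₁) = (450 − 333)/(3.5850 − 1.5850) = 58.500 ms/bit.
a = RT₁ − b·log₂ n₁ = 333 − 58.500 × 1.5850 = 240.280 ms.

240.3 ms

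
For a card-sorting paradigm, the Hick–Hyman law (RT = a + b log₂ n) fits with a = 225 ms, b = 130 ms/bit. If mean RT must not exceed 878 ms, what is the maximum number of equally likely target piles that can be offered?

32

130·log₂ n ≤ 878 − 225 = 653, giving log₂ n ≤ 5.0231 and n ≤ 32.516. The largest whole number is 32.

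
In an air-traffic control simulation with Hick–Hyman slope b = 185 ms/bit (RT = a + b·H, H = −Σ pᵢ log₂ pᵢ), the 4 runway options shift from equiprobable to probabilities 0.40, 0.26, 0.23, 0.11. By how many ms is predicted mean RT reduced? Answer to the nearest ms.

Equiprobable entropy H₀ = log₂ 4 = 2.0000 bits.
Skewed entropy H = −Σ pᵢ log₂ pᵢ = 1.8720 bits.
ΔRT = b·(H₀ − H) = 185 × 0.1280 = 23.68 ms.

24 ms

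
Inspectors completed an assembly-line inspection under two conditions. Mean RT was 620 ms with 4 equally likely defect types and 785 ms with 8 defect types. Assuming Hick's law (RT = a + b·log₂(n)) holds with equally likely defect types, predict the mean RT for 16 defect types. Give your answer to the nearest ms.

Fit slope and intercept:
  b = (785 − 620) / (log₂ 8 − log₂ 4) = 165 / (3 − 2) = 165 ms/bit
  a = 620 − 165 × 2 = 290 ms
Then RT(16) = 290 + 165 × log₂ 16 = 290 + 165 × 4 ≈ 950.000 ms.

950 ms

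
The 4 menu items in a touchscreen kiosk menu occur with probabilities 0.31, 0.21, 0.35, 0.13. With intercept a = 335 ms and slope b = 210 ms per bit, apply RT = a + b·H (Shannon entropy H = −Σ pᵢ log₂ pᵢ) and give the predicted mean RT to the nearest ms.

736 ms

H = 0.31·log₂(1/0.31) + 0.21·log₂(1/0.21) + 0.35·log₂(1/0.35) + 0.13·log₂(1/0.13) = 1.9094 bits.
RT = 335 + 210 × 1.9094 = 735.97 ms.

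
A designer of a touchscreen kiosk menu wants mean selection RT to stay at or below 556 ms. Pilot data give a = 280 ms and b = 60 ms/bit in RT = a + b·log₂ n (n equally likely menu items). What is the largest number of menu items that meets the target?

24

Set 280 + 60·log₂ n ≤ 556 → log₂ n ≤ (556 − 280)/60 = 4.6000.
So n ≤ 2^4.6000 = 24.251; the largest integer n is 24.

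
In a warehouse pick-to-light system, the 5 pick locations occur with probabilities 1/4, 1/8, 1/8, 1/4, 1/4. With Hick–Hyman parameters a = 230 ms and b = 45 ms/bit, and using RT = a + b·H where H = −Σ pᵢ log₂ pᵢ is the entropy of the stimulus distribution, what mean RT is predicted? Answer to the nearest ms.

H = −Σ pᵢ log₂ pᵢ = 0.25·2 + 0.125·3 + 0.125·3 + 0.25·2 + 0.25·2 = 2.250 bits.
RT = 230 + 45 × 2.250 = 331.25 ms.

331 ms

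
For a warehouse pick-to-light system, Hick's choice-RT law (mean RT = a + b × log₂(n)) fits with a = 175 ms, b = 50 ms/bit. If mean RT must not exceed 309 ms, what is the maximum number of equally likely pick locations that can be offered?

Information budget: (309 − 175)/50 = 2.6800 bits, so n ≤ 2^2.6800 = 6.409 → at most 6.

6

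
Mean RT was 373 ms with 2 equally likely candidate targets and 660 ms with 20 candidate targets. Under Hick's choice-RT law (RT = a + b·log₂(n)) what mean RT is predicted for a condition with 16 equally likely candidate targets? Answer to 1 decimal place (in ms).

RT is linear in log₂ n, so two points fix the line:
  b = (660 − 373) / (log₂ 20 − log₂ 2) = 287 / (4.3219 − 1) = 86.396 ms/bit
  a = 373 − 86.396 × 1 = 286.604 ms
Then RT(16) = 286.604 + 86.396 × log₂ 16 = 286.604 + 86.396 × 4 ≈ 632.187 ms.

632.2 ms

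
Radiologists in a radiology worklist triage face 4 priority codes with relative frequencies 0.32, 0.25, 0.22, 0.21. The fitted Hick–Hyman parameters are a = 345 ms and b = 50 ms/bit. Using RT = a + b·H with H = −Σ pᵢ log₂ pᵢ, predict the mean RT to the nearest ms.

444 ms

Entropy contributions −pᵢ log₂ pᵢ: 0.5260, 0.5000, 0.4806, 0.4728; sum H = 1.9794 bits.
RT = a + bH = 345 + 50·1.9794 = 443.97 ms.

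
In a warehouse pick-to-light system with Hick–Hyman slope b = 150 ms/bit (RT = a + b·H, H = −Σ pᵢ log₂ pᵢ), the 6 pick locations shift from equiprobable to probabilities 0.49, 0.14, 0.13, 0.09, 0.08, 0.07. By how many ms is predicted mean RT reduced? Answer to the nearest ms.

The RT saving is b·ΔH. Equiprobable H₀ = log₂(6) = 2.5850 bits; with the given probabilities H = 2.1568 bits.
b·(H₀ − H) = 150 × (2.5850 − 2.1568) = 64.23 ms.

64 ms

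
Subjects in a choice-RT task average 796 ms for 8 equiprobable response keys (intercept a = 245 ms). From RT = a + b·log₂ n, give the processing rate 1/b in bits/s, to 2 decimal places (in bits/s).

b = (796 − 245)/log₂ 8 = 551/3 = 183.667 ms per bit = 0.18367 s/bit; the reciprocal is 5.445 bits/s.

5.44 bits/s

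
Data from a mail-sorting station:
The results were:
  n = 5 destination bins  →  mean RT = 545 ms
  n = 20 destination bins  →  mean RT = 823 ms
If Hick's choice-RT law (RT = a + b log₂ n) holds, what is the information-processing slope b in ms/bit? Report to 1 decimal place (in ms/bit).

The slope on a log₂ axis is (823 − 545) / (4.3219 − 2.3219) = 139.000 ms/bit.

139.0 ms/bit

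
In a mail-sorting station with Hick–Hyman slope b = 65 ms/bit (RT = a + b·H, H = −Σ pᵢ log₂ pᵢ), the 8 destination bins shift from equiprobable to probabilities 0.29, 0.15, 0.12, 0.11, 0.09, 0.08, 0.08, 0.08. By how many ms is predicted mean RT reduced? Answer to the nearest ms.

The RT saving is b·ΔH. Equiprobable H₀ = log₂(8) = 3.0000 bits; with the given probabilities H = 2.8330 bits.
b·(H₀ − H) = 65 × (3.0000 − 2.8330) = 10.86 ms.

11 ms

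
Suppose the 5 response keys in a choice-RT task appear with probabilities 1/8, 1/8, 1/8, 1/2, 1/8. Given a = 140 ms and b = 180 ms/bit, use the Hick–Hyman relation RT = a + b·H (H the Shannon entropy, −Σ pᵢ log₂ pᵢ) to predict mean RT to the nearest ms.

H = −Σ pᵢ log₂ pᵢ = 0.125·3 + 0.125·3 + 0.125·3 + 0.5·1 + 0.125·3 = 2.000 bits.
RT = 140 + 180 × 2.000 = 500.00 ms.

500 ms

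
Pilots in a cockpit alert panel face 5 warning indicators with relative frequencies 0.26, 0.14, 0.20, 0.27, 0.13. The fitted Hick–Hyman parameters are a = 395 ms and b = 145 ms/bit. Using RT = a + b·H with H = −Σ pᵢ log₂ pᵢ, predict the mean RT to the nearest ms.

H = 0.26·log₂(1/0.26) + 0.14·log₂(1/0.14) + 0.20·log₂(1/0.20) + 0.27·log₂(1/0.27) + 0.13·log₂(1/0.13) = 2.2594 bits.
RT = 395 + 145 × 2.2594 = 722.62 ms.

723 ms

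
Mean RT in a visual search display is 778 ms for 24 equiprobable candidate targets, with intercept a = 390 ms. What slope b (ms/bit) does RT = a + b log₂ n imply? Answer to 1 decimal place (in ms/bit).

84.6 ms/bit

b = (778 − 390) / log₂(24) = 388 / 4.5850 = 84.624 ms/bit.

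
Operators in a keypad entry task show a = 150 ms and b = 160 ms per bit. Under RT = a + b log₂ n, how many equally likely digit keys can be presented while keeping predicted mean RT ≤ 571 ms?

Information budget: (571 − 150)/160 = 2.6313 bits, so n ≤ 2^2.6313 = 6.196 → at most 6.

6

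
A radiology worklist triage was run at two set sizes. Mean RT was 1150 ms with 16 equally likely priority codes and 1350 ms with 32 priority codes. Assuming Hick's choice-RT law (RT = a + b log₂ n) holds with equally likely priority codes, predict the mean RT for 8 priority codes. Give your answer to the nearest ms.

950 ms

With log₂ n on the abscissa the relation is linear; from the two conditions:
  b = (1350 − 1150) / (log₂ 32 − log₂ 16) = 200 / (5 − 4) = 200 ms/bit
  a = 1150 − 200 × 4 = 350 ms
Then RT(8) = 350 + 200 × log₂ 8 = 350 + 200 × 3 ≈ 950.000 ms.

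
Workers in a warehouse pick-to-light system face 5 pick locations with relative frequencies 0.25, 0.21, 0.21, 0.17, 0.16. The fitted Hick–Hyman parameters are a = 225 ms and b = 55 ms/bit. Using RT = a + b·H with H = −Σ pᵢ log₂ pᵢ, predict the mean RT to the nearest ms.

352 ms

H = 0.25·log₂(1/0.25) + 0.21·log₂(1/0.21) + 0.21·log₂(1/0.21) + 0.17·log₂(1/0.17) + 0.16·log₂(1/0.16) = 2.3033 bits.
RT = 225 + 55 × 2.3033 = 351.68 ms.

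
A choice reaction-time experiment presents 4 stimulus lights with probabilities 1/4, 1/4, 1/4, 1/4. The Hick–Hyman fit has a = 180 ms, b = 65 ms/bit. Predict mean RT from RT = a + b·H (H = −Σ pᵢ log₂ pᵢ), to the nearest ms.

Each term −pᵢ log₂ pᵢ: 0.25·2 + 0.25·2 + 0.25·2 + 0.25·2; summed, H = 2.000 bits.
Mean RT = a + bH = 180 + 65·2.000 = 310.00 ms.

310 ms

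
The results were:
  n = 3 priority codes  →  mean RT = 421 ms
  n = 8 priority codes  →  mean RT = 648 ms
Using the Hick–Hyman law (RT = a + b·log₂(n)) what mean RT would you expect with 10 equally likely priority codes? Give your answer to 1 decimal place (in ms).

Fit slope and intercept:
  b = (648 − 421) / (log₂ 8 − log₂ 3) = 227 / (3 − 1.5850) = 160.420 ms/bit
  a = 421 − 160.420 × 1.5850 = 166.741 ms
Then RT(10) = 166.741 + 160.420 × log₂ 10 = 166.741 + 160.420 × 3.3219 ≈ 699.644 ms.

699.6 ms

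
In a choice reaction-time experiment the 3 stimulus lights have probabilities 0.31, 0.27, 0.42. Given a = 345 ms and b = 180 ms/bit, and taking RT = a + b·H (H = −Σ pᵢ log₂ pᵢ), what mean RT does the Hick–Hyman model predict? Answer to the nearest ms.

H = 0.31·log₂(1/0.31) + 0.27·log₂(1/0.27) + 0.42·log₂(1/0.42) = 1.5595 bits.
RT = 345 + 180 × 1.5595 = 625.70 ms.

626 ms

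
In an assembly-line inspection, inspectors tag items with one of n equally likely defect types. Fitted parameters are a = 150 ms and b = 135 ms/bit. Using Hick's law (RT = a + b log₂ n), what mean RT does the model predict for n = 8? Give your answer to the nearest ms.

555 ms

log₂(8) = 3 bits, so RT = 150 + 135 × 3 ≈ 555.000 ms.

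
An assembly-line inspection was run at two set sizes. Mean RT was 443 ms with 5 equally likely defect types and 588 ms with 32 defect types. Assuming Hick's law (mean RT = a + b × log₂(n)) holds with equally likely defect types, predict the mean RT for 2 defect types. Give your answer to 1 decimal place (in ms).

371.4 ms

Fit slope and intercept:
  b = (588 − 443) / (log₂ 32 − log₂ 5) = 145 / (5 − 2.3219) = 54.143 ms/bit
  a = 443 − 54.143 × 2.3219 = 317.283 ms
Then RT(2) = 317.283 + 54.143 × log₂ 2 = 317.283 + 54.143 × 1 ≈ 371.426 ms.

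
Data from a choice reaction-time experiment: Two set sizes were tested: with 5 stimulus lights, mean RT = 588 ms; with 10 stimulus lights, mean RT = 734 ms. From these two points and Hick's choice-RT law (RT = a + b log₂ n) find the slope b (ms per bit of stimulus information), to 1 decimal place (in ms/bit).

The slope on a log₂ axis is (734 − 588) / (3.3219 − 2.3219) = 146.000 ms/bit.

146.0 ms/bit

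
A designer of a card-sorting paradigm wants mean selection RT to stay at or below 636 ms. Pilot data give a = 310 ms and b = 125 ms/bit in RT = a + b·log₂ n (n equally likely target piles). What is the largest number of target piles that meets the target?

6

125·log₂ n ≤ 636 − 310 = 326, giving log₂ n ≤ 2.6080 and n ≤ 6.097. The largest whole number is 6.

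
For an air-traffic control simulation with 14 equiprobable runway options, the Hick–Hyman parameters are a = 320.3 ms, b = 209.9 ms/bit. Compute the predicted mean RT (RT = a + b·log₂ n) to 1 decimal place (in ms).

log₂(14) = 3.8074 bits, so RT = 320.3 + 209.9 × 3.8074 ≈ 1119.464 ms.

1119.5 ms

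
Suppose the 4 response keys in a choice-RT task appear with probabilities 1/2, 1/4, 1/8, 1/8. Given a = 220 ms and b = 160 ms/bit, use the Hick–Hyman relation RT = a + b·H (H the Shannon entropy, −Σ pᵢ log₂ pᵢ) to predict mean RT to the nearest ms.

Each term −pᵢ log₂ pᵢ: 0.5·1 + 0.25·2 + 0.125·3 + 0.125·3; summed, H = 1.750 bits.
Mean RT = a + bH = 220 + 160·1.750 = 500.00 ms.

500 ms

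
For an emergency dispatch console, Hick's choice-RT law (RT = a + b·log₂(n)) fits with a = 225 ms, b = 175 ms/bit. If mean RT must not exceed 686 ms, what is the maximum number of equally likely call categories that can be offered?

175·log₂ n ≤ 686 − 225 = 461, giving log₂ n ≤ 2.6343 and n ≤ 6.209. The largest whole number is 6.

6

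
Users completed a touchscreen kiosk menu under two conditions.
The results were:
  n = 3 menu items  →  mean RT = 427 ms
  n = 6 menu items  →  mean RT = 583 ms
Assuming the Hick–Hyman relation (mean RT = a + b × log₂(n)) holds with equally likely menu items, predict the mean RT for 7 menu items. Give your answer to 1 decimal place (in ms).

617.7 ms

Fit slope and intercept:
  b = (583 − 427) / (log₂ 6 − log₂ 3) = 156 / (2.5850 − 1.5850) = 156.000 ms/bit
  a = 427 − 156.000 × 1.5850 = 179.746 ms
Then RT(7) = 179.746 + 156.000 × log₂ 7 = 179.746 + 156.000 × 2.8074 ≈ 617.693 ms.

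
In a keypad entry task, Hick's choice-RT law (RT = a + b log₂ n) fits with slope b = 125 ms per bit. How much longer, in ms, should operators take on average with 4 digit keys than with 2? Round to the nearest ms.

125 ms

Only the slope matters, since a is common to both: ΔRT = b·log₂(n₂/n₁).
log₂(4) − log₂(2) = log₂(4/2) = log₂(2) = 1.
ΔRT = 125 × 1.0000 = 125.000 ms.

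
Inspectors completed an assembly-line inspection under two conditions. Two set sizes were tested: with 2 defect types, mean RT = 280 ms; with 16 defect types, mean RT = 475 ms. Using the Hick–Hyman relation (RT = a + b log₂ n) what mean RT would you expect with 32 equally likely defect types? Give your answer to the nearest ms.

540 ms

With log₂ n on the abscissa the relation is linear; from the two conditions:
  b = (475 − 280) / (log₂ 16 − log₂ 2) = 195 / (4 − 1) = 65 ms/bit
  a = 280 − 65 × 1 = 215 ms
Then RT(32) = 215 + 65 × log₂ 32 = 215 + 65 × 5 ≈ 540.000 ms.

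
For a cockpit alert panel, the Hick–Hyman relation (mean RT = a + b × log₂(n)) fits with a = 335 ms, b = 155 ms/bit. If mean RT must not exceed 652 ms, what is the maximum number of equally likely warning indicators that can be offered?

Information budget: (652 − 335)/155 = 2.0452 bits, so n ≤ 2^2.0452 = 4.127 → at most 4.

4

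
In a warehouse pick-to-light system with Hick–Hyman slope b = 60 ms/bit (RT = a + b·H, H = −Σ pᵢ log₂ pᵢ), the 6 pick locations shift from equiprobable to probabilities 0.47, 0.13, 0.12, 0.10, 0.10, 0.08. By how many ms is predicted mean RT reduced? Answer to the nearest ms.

Equiprobable entropy H₀ = log₂ 6 = 2.5850 bits.
Skewed entropy H = −Σ pᵢ log₂ pᵢ = 2.2176 bits.
ΔRT = b·(H₀ − H) = 60 × 0.3674 = 22.04 ms.

22 ms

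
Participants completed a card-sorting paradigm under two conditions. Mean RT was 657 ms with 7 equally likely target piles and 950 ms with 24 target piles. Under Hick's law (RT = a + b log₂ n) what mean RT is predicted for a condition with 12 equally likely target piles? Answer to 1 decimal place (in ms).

785.2 ms

Fit slope and intercept:
  b = (950 − 657) / (log₂ 24 − log₂ 7) = 293 / (4.5850 − 2.8074) = 164.828 ms/bit
  a = 657 − 164.828 × 2.8074 = 194.269 ms
Then RT(12) = 194.269 + 164.828 × log₂ 12 = 194.269 + 164.828 × 3.5850 ≈ 785.172 ms.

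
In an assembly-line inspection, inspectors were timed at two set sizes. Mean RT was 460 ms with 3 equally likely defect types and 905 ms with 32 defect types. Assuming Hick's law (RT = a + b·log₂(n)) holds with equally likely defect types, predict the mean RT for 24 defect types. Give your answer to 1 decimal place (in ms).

850.9 ms

Solve the two-equation system in a and b:
  b = (905 − 460) / (log₂ 32 − log₂ 3) = 445 / (5 − 1.5850) = 130.306 ms/bit
  a = 460 − 130.306 × 1.5850 = 253.470 ms
Then RT(24) = 253.470 + 130.306 × log₂ 24 = 253.470 + 130.306 × 4.5850 ≈ 850.918 ms.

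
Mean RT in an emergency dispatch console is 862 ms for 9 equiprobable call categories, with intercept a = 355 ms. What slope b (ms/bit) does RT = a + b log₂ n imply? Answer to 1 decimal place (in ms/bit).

b = (862 − 355) / log₂(9) = 507 / 3.1699 = 159.941 ms/bit.

159.9 ms/bit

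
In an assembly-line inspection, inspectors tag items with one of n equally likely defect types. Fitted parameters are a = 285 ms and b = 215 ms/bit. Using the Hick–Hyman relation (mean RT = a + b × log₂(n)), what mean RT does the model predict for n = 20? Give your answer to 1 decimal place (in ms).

log₂(20) = 4.3219 bits, so RT = 285 + 215 × 4.3219 ≈ 1214.215 ms.

1214.2 ms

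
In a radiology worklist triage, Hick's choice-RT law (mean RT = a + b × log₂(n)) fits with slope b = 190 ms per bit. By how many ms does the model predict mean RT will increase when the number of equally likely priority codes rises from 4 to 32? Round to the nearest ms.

Only the slope matters, since a is common to both: ΔRT = b·log₂(n₂/n₁).
log₂(32) − log₂(4) = log₂(32/4) = log₂(8) = 3.
ΔRT = 190 × 3.0000 = 570.000 ms.

570 ms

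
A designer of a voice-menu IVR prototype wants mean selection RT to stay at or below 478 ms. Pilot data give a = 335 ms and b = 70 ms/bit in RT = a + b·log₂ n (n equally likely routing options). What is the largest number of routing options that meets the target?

4

Information budget: (478 − 335)/70 = 2.0429 bits, so n ≤ 2^2.0429 = 4.121 → at most 4.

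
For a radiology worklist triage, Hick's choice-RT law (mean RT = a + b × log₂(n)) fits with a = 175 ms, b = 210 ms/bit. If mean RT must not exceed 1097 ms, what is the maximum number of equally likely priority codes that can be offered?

210·log₂ n ≤ 1097 − 175 = 922, giving log₂ n ≤ 4.3905 and n ≤ 20.973. The largest whole number is 20.

20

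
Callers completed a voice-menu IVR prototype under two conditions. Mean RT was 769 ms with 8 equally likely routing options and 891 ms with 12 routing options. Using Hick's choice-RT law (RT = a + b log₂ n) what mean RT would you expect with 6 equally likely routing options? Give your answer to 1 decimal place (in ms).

682.4 ms

Fit slope and intercept:
  b = (891 − 769) / (log₂ 12 − log₂ 8) = 122 / (3.5850 − 3) = 208.560 ms/bit
  a = 769 − 208.560 × 3 = 143.319 ms
Then RT(6) = 143.319 + 208.560 × log₂ 6 = 143.319 + 208.560 × 2.5850 ≈ 682.440 ms.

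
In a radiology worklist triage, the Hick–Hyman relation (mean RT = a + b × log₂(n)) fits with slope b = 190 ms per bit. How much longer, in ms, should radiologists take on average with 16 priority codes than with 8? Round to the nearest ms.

ΔRT = (a + b log₂ n₂) − (a + b log₂ n₁) = b·(log₂ n₂ − log₂ n₁).
log₂(16) − log₂(8) = log₂(16/8) = log₂(2) = 1.
ΔRT = 190 × 1.0000 = 190.000 ms.

190 ms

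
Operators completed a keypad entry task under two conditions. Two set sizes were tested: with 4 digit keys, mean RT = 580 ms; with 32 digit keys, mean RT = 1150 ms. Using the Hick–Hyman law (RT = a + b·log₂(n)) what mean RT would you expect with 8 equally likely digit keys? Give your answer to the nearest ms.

Fit slope and intercept:
  b = (1150 − 580) / (log₂ 32 − log₂ 4) = 570 / (5 − 2) = 190 ms/bit
  a = 580 − 190 × 2 = 200 ms
Then RT(8) = 200 + 190 × log₂ 8 = 200 + 190 × 3 ≈ 770.000 ms.

770 ms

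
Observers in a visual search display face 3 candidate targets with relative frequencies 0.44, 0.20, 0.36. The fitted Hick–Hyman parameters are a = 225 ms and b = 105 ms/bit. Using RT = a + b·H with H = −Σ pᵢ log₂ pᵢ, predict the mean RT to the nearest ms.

384 ms

H = 0.44·log₂(1/0.44) + 0.20·log₂(1/0.20) + 0.36·log₂(1/0.36) = 1.5161 bits.
RT = 225 + 105 × 1.5161 = 384.20 ms.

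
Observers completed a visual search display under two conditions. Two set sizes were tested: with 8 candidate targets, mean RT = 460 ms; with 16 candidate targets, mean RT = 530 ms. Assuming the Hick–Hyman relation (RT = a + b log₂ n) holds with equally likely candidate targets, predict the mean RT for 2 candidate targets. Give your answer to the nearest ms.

Fit slope and intercept:
  b = (530 − 460) / (log₂ 16 − log₂ 8) = 70 / (4 − 3) = 70 ms/bit
  a = 460 − 70 × 3 = 250 ms
Then RT(2) = 250 + 70 × log₂ 2 = 250 + 70 × 1 ≈ 320.000 ms.

320 ms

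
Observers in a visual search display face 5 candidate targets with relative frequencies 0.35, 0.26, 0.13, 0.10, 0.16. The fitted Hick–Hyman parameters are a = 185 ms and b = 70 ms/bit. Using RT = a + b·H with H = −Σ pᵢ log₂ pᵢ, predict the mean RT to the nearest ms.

H = 0.35·log₂(1/0.35) + 0.26·log₂(1/0.26) + 0.13·log₂(1/0.13) + 0.10·log₂(1/0.10) + 0.16·log₂(1/0.16) = 2.1732 bits.
RT = 185 + 70 × 2.1732 = 337.13 ms.

337 ms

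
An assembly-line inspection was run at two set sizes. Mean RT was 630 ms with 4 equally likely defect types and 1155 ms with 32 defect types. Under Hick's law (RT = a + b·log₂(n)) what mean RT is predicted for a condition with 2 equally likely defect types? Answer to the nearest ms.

With log₂ n on the abscissa the relation is linear; from the two conditions:
  b = (1155 − 630) / (log₂ 32 − log₂ 4) = 525 / (5 − 2) = 175 ms/bit
  a = 630 − 175 × 2 = 280 ms
Then RT(2) = 280 + 175 × log₂ 2 = 280 + 175 × 1 ≈ 455.000 ms.

455 ms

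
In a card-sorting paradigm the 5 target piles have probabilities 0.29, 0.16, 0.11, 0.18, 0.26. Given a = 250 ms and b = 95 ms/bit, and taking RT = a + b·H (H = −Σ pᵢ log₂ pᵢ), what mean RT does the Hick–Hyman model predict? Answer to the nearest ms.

463 ms

Entropy contributions −pᵢ log₂ pᵢ: 0.5179, 0.4230, 0.3503, 0.4453, 0.5053; sum H = 2.2418 bits.
RT = a + bH = 250 + 95·2.2418 = 462.97 ms.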